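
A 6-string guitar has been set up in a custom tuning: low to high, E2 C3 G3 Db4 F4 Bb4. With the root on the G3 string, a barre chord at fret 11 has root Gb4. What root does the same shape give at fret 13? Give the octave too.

Moving from fret 11 to fret 13 shifts the root by 2 semitones.
Gb4 up 2 semitones is Ab4.

Ab4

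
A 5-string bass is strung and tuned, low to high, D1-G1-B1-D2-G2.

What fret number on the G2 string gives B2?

B2 is 4 semitones above the open G2 (G–Ab–A–Bb–B), so it sits at fret 4.

4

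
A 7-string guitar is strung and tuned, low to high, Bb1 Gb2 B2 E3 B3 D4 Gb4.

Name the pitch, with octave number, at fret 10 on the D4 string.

C5

Each fret is one semitone, so D4 + 10 = C5.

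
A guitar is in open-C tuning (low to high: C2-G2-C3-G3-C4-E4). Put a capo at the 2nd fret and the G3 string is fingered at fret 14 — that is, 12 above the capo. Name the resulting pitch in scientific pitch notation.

The capo raises the open G3 by 2 semitones to A3; fretting 12 more gives G3 + 2 + 12 = G3 + 14 semitones = A4.

A4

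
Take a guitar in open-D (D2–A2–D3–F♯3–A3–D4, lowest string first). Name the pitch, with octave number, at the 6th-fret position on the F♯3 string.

F♯3 is MIDI 54. Adding 6 gives 60, which is C4.

C4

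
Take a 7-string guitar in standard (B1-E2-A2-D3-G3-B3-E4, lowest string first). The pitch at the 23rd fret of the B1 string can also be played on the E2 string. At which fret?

B1 at fret 23 is B1 + 23 semitones = A♯3.
The open E2 string is 5 semitones above the open B1, so the same pitch on the E2 string lies at fret 23 − 5 = 18.

18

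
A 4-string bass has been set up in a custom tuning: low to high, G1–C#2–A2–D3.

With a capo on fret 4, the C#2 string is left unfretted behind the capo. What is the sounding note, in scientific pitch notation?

The capo raises the open C#2 by 4 semitones to F2; fretting 0 more gives C#2 + 4 + 0 = C#2 + 4 semitones = F2.

F2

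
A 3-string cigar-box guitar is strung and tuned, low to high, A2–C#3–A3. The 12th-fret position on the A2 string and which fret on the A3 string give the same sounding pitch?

A2 at fret 12 is A2 + 12 semitones = A3.
The open A3 string is 12 semitones above the open A2, so the same pitch on the A3 string lies at fret 12 − 12 = 0.

0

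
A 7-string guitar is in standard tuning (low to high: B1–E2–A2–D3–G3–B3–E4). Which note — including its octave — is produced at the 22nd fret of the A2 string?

G4

Each fret is one semitone, so A2 + 22 = G4.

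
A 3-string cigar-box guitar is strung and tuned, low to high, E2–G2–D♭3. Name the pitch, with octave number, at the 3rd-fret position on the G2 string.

The open G2 string plus 3 semitones: G–Ab–A–Bb.
No B→C boundary is crossed, so the octave stays at 2.
(Equivalently spelled A♯2.)

B♭2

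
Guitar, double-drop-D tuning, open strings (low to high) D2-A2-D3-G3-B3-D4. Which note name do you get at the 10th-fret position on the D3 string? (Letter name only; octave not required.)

C

The open D3 string plus 10 semitones: D–D#–E–F–…–A#–B–C.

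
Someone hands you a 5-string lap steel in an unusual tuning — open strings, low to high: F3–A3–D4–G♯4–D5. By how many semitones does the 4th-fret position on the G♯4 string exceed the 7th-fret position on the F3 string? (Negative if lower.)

12 semitones

G♯4 at fret 4 → C5 (MIDI 72); F3 at fret 7 → C4 (MIDI 60).
72 − 60 = 12, so the two pitches are 12 semitones apart.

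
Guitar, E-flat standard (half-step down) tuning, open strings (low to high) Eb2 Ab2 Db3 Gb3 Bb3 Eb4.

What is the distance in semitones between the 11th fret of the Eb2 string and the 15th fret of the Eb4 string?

Eb2 at fret 11 → D3 (MIDI 50); Eb4 at fret 15 → Gb5 (MIDI 78).
50 − 78 = -28, so the two pitches are 28 semitones apart, with Gb5 the higher.

28 semitones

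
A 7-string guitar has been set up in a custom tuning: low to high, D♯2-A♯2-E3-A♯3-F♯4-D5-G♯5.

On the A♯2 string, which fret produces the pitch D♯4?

D♯4 is 17 semitones above the open A♯2 (A#–B–C–C#–…–C#–D–D#), so it sits at fret 17.

17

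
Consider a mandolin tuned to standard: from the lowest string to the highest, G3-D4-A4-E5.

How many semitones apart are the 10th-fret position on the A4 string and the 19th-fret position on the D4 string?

A4 at fret 10 → G5 (MIDI 79); D4 at fret 19 → A5 (MIDI 81).
79 − 81 = -2, so the two pitches are 2 semitones apart, with A5 the higher.

2 semitones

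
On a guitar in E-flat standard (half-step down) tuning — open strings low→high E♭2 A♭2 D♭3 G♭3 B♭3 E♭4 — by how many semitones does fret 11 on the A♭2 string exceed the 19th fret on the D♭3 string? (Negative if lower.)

-13 semitones

A♭2 at fret 11 → G3 (MIDI 55); D♭3 at fret 19 → A♭4 (MIDI 68).
55 − 68 = -13, so the two pitches are 13 semitones apart.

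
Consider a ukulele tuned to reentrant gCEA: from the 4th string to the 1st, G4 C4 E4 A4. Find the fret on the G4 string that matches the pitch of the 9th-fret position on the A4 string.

11

Fret 9 on A4 is MIDI 69 + 9 = 78 (F#5). On the G4 string (open MIDI 67), that pitch is 78 − 67 = fret 11.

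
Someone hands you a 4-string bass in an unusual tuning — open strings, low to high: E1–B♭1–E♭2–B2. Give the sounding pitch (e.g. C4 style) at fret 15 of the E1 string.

E1 is MIDI 28. Adding 15 gives 43, which is G2.

G2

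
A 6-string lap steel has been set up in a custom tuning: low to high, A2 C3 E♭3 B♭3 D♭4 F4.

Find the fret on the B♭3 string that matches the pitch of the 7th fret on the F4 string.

14

Fret 7 on F4 is MIDI 65 + 7 = 72 (C5). On the B♭3 string (open MIDI 58), that pitch is 72 − 58 = fret 14.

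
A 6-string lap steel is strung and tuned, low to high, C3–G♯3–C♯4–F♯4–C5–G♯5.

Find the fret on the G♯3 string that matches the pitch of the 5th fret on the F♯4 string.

15

Fret 5 on F♯4 is MIDI 66 + 5 = 71 (B4). On the G♯3 string (open MIDI 56), that pitch is 71 − 56 = fret 15.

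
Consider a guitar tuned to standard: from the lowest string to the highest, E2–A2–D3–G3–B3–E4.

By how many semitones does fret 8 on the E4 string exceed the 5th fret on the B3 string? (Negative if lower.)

8 semitones

E4 at fret 8 → C5 (MIDI 72); B3 at fret 5 → E4 (MIDI 64).
72 − 64 = 8, so the two pitches are 8 semitones apart.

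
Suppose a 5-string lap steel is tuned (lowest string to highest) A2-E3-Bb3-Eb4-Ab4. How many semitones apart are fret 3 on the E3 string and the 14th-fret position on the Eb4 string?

E3 at fret 3 → G3 (MIDI 55); Eb4 at fret 14 → F5 (MIDI 77).
55 − 77 = -22, so the two pitches are 22 semitones apart, with F5 the higher.

22 semitones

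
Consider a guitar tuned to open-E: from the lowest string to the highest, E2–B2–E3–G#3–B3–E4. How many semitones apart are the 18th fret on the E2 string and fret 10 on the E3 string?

E2 at fret 18 → A#3 (MIDI 58); E3 at fret 10 → D4 (MIDI 62).
58 − 62 = -4, so the two pitches are 4 semitones apart, with D4 the higher.

4 semitones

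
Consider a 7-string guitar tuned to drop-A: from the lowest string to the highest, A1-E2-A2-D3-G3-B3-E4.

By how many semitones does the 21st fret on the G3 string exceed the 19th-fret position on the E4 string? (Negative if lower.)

-7 semitones

G3 at fret 21 → E5 (MIDI 76); E4 at fret 19 → B5 (MIDI 83).
76 − 83 = -7, so the two pitches are 7 semitones apart.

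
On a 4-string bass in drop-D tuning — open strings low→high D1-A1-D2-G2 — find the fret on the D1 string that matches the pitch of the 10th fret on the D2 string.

Fret 10 on D2 is MIDI 38 + 10 = 48 (C3). On the D1 string (open MIDI 26), that pitch is 48 − 26 = fret 22.

22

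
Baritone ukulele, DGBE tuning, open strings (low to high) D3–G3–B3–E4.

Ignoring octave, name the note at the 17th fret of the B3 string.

The open B3 string plus 17 semitones: B–C–C#–D–…–D–D#–E.

E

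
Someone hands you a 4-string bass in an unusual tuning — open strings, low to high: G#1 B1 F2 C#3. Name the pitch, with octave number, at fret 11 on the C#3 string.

C4

Each fret is one semitone, so C#3 + 11 = C4.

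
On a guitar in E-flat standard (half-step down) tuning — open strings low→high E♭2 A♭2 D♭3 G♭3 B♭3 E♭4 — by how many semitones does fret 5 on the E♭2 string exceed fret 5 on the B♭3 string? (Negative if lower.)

-19 semitones

E♭2 at fret 5 → A♭2 (MIDI 44); B♭3 at fret 5 → E♭4 (MIDI 63).
44 − 63 = -19, so the two pitches are 19 semitones apart.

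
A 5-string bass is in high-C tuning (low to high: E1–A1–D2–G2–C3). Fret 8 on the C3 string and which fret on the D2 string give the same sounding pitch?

18

C3 at fret 8 is C3 + 8 semitones = G♯3.
The open D2 string is 10 semitones below the open C3, so the same pitch on the D2 string lies at fret 8 + 10 = 18.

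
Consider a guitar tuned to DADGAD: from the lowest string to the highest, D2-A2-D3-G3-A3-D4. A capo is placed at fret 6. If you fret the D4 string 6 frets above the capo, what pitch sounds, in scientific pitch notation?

D5

The capo raises the open D4 by 6 semitones to G♯4; fretting 6 more gives D4 + 6 + 6 = D4 + 12 semitones = D5.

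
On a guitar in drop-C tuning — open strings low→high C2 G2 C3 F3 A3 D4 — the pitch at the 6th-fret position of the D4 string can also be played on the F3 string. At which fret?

15

D4 at fret 6 is D4 + 6 semitones = G#4.
The open F3 string is 9 semitones below the open D4, so the same pitch on the F3 string lies at fret 6 + 9 = 15.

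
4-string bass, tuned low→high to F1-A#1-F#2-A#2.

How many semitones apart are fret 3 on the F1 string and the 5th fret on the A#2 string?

F1 at fret 3 → G#1 (MIDI 32); A#2 at fret 5 → D#3 (MIDI 51).
32 − 51 = -19, so the two pitches are 19 semitones apart, with D#3 the higher.

19 semitones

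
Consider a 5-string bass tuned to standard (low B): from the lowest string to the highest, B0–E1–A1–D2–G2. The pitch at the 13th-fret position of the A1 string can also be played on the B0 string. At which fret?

23

A1 at fret 13 is A1 + 13 semitones = A♯2.
The open B0 string is 10 semitones below the open A1, so the same pitch on the B0 string lies at fret 13 + 10 = 23.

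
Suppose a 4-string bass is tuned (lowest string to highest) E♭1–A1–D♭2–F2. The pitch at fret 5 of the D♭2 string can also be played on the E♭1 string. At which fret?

15

D♭2 at fret 5 is D♭2 + 5 semitones = G♭2.
The open E♭1 string is 10 semitones below the open D♭2, so the same pitch on the E♭1 string lies at fret 5 + 10 = 15.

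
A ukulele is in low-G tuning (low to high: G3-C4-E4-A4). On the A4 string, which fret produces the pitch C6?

C6 is 15 semitones above the open A4 (A–A#–B–C–…–A#–B–C), so it sits at fret 15.

15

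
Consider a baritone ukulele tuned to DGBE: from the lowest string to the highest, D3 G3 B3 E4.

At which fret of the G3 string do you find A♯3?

3

A♯3 is 3 semitones above the open G3 (G–G#–A–A#), so it sits at fret 3.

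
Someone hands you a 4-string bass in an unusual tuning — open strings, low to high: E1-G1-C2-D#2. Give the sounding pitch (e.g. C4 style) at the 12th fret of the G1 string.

G2

G1 is MIDI 31. Adding 12 gives 43, which is G2.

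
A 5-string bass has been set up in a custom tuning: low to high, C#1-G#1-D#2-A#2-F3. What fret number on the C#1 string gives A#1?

A#1 is 9 semitones above the open C#1 (C#–D–D#–E–F–F#–G–G#–A–A#), so it sits at fret 9.

9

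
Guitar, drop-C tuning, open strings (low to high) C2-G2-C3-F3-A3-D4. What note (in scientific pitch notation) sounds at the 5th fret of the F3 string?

F3 is MIDI 53. Adding 5 gives 58, which is A#3.
(Equivalently spelled Bb3.)

A#3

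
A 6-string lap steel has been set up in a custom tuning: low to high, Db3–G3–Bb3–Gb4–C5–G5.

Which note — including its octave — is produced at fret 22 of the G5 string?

F7

G5 is MIDI 79. Adding 22 gives 101, which is F7.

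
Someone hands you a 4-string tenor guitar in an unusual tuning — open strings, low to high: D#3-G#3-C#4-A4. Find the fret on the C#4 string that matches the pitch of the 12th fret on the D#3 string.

2

D#3 at fret 12 is D#3 + 12 semitones = D#4.
The open C#4 string is 10 semitones above the open D#3, so the same pitch on the C#4 string lies at fret 12 − 10 = 2.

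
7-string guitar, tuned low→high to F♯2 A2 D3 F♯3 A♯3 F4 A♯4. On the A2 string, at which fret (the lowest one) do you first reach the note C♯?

4

From A2, count semitones up the chromatic scale until reaching C♯: A–A#–B–C–C# — 4 steps.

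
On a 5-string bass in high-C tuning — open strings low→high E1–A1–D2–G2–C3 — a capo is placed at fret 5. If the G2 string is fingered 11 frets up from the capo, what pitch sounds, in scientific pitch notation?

The capo raises the open G2 by 5 semitones to C3; fretting 11 more gives G2 + 5 + 11 = G2 + 16 semitones = B3.

B3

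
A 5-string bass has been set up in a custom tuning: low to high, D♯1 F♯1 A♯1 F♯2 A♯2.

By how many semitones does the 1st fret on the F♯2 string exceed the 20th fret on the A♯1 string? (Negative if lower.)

-11 semitones

F♯2 at fret 1 → G2 (MIDI 43); A♯1 at fret 20 → F♯3 (MIDI 54).
43 − 54 = -11, so the two pitches are 11 semitones apart.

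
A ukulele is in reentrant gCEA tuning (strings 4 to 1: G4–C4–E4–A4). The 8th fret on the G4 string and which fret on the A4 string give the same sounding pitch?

6

G4 at fret 8 is G4 + 8 semitones = D#5.
The open A4 string is 2 semitones above the open G4, so the same pitch on the A4 string lies at fret 8 − 2 = 6.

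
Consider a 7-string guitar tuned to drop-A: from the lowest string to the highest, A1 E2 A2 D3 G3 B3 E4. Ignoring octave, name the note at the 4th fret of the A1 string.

Each fret is one semitone, so A1 + 4 = C#.
(Equivalently spelled Db.)

C#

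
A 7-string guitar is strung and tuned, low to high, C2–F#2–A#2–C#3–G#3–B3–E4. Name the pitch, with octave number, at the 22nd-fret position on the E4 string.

D6

The open E4 string plus 22 semitones: E–F–F#–G–…–C–C#–D.
The walk passes from B into C 2 times, so the octave number goes from 4 to 6.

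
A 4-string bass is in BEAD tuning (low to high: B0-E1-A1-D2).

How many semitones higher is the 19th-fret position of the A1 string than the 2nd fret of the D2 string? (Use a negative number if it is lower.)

12 semitones

A1 at fret 19 → E3 (MIDI 52); D2 at fret 2 → E2 (MIDI 40).
52 − 40 = 12, so the two pitches are 12 semitones apart.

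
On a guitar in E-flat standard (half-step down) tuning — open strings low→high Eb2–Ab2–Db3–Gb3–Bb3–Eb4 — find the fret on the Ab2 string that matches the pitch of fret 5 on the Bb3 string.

19

Bb3 at fret 5 is Bb3 + 5 semitones = Eb4.
The open Ab2 string is 14 semitones below the open Bb3, so the same pitch on the Ab2 string lies at fret 5 + 14 = 19.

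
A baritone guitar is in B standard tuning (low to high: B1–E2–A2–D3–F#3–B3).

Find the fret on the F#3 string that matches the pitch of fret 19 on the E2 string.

Fret 19 on E2 is MIDI 40 + 19 = 59 (B3). On the F#3 string (open MIDI 54), that pitch is 59 − 54 = fret 5.

5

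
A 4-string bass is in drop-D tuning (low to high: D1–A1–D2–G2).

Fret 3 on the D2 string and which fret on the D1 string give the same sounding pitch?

D2 at fret 3 is D2 + 3 semitones = F2.
The open D1 string is 12 semitones below the open D2, so the same pitch on the D1 string lies at fret 3 + 12 = 15.

15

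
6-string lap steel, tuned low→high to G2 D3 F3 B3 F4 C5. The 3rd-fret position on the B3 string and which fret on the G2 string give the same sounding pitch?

19

B3 at fret 3 is B3 + 3 semitones = D4.
The open G2 string is 16 semitones below the open B3, so the same pitch on the G2 string lies at fret 3 + 16 = 19.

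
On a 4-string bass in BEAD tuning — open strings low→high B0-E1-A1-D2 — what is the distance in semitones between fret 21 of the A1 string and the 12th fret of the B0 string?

A1 at fret 21 → F#3 (MIDI 54); B0 at fret 12 → B1 (MIDI 35).
54 − 35 = 19, so the two pitches are 19 semitones apart, with F#3 the higher.

19 semitones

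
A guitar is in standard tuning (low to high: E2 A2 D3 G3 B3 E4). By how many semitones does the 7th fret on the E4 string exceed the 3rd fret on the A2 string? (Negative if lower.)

23 semitones

E4 at fret 7 → B4 (MIDI 71); A2 at fret 3 → C3 (MIDI 48).
71 − 48 = 23, so the two pitches are 23 semitones apart.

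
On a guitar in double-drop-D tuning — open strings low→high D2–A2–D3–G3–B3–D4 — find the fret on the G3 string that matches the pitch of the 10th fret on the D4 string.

17

D4 at fret 10 is D4 + 10 semitones = C5.
The open G3 string is 7 semitones below the open D4, so the same pitch on the G3 string lies at fret 10 + 7 = 17.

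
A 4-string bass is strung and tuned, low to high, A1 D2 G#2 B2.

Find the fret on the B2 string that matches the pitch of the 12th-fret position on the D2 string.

Fret 12 on D2 is MIDI 38 + 12 = 50 (D3). On the B2 string (open MIDI 47), that pitch is 50 − 47 = fret 3.

3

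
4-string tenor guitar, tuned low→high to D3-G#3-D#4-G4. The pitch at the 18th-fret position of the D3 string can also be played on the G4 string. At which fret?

Fret 18 on D3 is MIDI 50 + 18 = 68 (G#4). On the G4 string (open MIDI 67), that pitch is 68 − 67 = fret 1.

1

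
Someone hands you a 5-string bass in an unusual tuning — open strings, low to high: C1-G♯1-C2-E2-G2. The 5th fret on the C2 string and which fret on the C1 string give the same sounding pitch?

Fret 5 on C2 is MIDI 36 + 5 = 41 (F2). On the C1 string (open MIDI 24), that pitch is 41 − 24 = fret 17.

17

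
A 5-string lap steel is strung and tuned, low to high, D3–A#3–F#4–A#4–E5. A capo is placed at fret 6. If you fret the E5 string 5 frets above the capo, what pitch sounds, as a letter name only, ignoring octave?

The capo raises the open E5 by 6 semitones to A#5; fretting 5 more gives E5 + 6 + 5 = E5 + 11 semitones, landing on D#.
(Also written Eb.)

D#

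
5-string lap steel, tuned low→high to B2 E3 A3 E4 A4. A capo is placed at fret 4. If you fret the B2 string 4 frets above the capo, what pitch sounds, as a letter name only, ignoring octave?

The capo raises the open B2 by 4 semitones to Eb3; fretting 4 more gives B2 + 4 + 4 = B2 + 8 semitones, landing on G.

G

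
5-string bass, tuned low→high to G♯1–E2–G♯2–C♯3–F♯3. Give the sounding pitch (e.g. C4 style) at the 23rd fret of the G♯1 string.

Each fret is one semitone, so G♯1 + 23 = G3.

G3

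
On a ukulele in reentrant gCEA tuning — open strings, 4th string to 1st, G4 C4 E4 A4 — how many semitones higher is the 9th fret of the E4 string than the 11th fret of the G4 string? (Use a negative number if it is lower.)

E4 at fret 9 → C#5 (MIDI 73); G4 at fret 11 → F#5 (MIDI 78).
73 − 78 = -5, so the two pitches are 5 semitones apart.

-5 semitones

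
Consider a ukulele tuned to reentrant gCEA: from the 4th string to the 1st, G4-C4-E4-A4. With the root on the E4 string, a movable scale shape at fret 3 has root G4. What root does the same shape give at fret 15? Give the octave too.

Moving from fret 3 to fret 15 shifts the root by 12 semitones.
G4 up 12 semitones is G5.

G5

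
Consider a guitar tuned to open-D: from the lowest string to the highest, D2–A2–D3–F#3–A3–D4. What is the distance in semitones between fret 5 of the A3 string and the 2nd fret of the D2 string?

22 semitones

A3 at fret 5 → D4 (MIDI 62); D2 at fret 2 → E2 (MIDI 40).
62 − 40 = 22, so the two pitches are 22 semitones apart, with D4 the higher.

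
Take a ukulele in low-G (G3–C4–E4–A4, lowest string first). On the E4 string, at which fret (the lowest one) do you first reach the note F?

From E4, count semitones up the chromatic scale until reaching F: E–F — 1 step.

1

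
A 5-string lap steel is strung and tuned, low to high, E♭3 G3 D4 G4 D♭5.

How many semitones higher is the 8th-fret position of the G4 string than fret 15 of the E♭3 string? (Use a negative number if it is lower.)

9 semitones

G4 at fret 8 → E♭5 (MIDI 75); E♭3 at fret 15 → G♭4 (MIDI 66).
75 − 66 = 9, so the two pitches are 9 semitones apart.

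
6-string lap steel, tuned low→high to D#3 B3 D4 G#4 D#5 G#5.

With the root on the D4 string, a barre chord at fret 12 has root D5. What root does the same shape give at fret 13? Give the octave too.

Moving from fret 12 to fret 13 shifts the root by 1 semitone.
D5 up 1 semitone is D#5.

D#5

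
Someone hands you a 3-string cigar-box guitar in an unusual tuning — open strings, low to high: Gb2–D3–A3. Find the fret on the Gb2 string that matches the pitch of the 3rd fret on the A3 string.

Fret 3 on A3 is MIDI 57 + 3 = 60 (C4). On the Gb2 string (open MIDI 42), that pitch is 60 − 42 = fret 18.

18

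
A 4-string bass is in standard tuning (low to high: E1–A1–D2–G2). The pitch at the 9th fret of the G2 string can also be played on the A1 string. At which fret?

Fret 9 on G2 is MIDI 43 + 9 = 52 (E3). On the A1 string (open MIDI 33), that pitch is 52 − 33 = fret 19.

19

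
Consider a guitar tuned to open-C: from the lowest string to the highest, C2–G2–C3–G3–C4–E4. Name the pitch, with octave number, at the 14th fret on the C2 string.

Each fret is one semitone, so C2 + 14 = D3.

D3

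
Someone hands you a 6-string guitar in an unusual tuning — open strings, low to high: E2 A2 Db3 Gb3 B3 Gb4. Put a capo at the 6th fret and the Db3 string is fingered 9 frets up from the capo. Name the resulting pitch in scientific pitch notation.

The capo raises the open Db3 by 6 semitones to G3; fretting 9 more gives Db3 + 6 + 9 = Db3 + 15 semitones = E4.

E4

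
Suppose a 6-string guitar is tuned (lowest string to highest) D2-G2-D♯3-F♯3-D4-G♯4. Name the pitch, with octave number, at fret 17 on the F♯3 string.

B4

Each fret is one semitone, so F♯3 + 17 = B4.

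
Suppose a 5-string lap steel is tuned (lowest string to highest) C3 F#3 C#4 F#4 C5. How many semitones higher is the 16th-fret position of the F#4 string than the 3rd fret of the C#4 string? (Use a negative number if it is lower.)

F#4 at fret 16 → A#5 (MIDI 82); C#4 at fret 3 → E4 (MIDI 64).
82 − 64 = 18, so the two pitches are 18 semitones apart.

18 semitones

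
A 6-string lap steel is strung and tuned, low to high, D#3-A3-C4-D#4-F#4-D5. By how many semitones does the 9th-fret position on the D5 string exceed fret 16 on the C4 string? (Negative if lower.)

D5 at fret 9 → B5 (MIDI 83); C4 at fret 16 → E5 (MIDI 76).
83 − 76 = 7, so the two pitches are 7 semitones apart.

7 semitones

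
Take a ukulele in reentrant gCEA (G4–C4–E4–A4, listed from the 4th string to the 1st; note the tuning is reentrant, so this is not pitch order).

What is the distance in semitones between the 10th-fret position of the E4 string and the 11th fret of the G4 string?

4 semitones

E4 at fret 10 → D5 (MIDI 74); G4 at fret 11 → F♯5 (MIDI 78).
74 − 78 = -4, so the two pitches are 4 semitones apart, with F♯5 the higher.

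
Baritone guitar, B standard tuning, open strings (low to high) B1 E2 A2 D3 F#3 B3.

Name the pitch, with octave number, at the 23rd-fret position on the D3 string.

Each fret is one semitone, so D3 + 23 = C#5.
(Equivalently spelled Db5.)

C#5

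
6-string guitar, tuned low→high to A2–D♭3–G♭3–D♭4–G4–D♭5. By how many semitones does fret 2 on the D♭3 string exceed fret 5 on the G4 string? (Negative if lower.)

-21 semitones

D♭3 at fret 2 → E♭3 (MIDI 51); G4 at fret 5 → C5 (MIDI 72).
51 − 72 = -21, so the two pitches are 21 semitones apart.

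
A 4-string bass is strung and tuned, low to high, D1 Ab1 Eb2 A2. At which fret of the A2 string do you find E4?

19

E4 is 19 semitones above the open A2 (A–Bb–B–C–…–D–Eb–E), so it sits at fret 19.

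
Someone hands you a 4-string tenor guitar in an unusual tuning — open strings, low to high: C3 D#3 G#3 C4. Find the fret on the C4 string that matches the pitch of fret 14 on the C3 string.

C3 at fret 14 is C3 + 14 semitones = D4.
The open C4 string is 12 semitones above the open C3, so the same pitch on the C4 string lies at fret 14 − 12 = 2.

2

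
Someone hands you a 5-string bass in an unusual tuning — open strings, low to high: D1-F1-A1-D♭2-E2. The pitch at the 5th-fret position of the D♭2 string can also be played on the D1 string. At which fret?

16

Fret 5 on D♭2 is MIDI 37 + 5 = 42 (G♭2). On the D1 string (open MIDI 26), that pitch is 42 − 26 = fret 16.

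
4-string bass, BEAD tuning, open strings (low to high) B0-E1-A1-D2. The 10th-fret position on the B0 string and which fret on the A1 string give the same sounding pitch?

B0 at fret 10 is B0 + 10 semitones = A1.
The open A1 string is 10 semitones above the open B0, so the same pitch on the A1 string lies at fret 10 − 10 = 0.

0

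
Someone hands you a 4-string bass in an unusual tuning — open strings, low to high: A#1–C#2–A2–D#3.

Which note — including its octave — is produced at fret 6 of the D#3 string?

D#3 is MIDI 51. Adding 6 gives 57, which is A3.

A3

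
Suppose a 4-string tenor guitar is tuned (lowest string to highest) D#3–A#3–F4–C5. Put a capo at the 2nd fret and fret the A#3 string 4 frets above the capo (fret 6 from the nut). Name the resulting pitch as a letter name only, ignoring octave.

E

The capo raises the open A#3 by 2 semitones to C4; fretting 4 more gives A#3 + 2 + 4 = A#3 + 6 semitones, landing on E.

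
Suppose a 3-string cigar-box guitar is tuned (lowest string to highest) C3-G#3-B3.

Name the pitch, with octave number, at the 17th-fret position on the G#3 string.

The open G#3 string plus 17 semitones: G#–A–A#–B–…–B–C–C#.
The walk passes from B into C 2 times, so the octave number goes from 3 to 5.
(Equivalently spelled Db5.)

C#5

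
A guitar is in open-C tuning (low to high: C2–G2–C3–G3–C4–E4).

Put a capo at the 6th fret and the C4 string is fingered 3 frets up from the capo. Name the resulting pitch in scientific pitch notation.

The capo raises the open C4 by 6 semitones to F♯4; fretting 3 more gives C4 + 6 + 3 = C4 + 9 semitones = A4.

A4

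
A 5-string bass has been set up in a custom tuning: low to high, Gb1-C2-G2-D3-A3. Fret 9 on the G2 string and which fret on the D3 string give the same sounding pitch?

2

G2 at fret 9 is G2 + 9 semitones = E3.
The open D3 string is 7 semitones above the open G2, so the same pitch on the D3 string lies at fret 9 − 7 = 2.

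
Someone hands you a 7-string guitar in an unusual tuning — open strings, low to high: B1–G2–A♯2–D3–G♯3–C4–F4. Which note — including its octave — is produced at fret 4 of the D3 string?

The open D3 string plus 4 semitones: D–D#–E–F–F#.
No B→C boundary is crossed, so the octave stays at 3.
(Equivalently spelled G♭3.)

F♯3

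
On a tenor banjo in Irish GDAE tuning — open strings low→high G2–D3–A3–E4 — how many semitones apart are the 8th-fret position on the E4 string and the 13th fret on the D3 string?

E4 at fret 8 → C5 (MIDI 72); D3 at fret 13 → D#4 (MIDI 63).
72 − 63 = 9, so the two pitches are 9 semitones apart, with C5 the higher.

9 semitones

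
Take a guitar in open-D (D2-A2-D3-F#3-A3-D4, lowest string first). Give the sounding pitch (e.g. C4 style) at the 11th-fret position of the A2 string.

G#3

A2 is MIDI 45. Adding 11 gives 56, which is G#3.
(Equivalently spelled Ab3.)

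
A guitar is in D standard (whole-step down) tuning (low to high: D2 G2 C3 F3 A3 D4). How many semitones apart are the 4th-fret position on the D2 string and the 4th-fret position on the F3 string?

15 semitones

D2 at fret 4 → F#2 (MIDI 42); F3 at fret 4 → A3 (MIDI 57).
42 − 57 = -15, so the two pitches are 15 semitones apart, with A3 the higher.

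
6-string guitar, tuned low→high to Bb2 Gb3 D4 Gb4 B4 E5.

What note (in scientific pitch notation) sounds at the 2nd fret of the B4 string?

Db5

The open B4 string plus 2 semitones: B–C–Db.
The walk passes from B into C once, so the octave number goes from 4 to 5.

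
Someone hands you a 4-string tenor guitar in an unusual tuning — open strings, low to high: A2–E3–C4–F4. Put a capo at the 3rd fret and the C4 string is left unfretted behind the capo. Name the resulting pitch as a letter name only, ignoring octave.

The capo raises the open C4 by 3 semitones to D♯4; fretting 0 more gives C4 + 3 + 0 = C4 + 3 semitones, landing on D♯.

D♯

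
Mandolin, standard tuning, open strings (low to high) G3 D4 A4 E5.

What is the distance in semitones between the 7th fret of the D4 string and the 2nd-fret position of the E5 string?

D4 at fret 7 → A4 (MIDI 69); E5 at fret 2 → F#5 (MIDI 78).
69 − 78 = -9, so the two pitches are 9 semitones apart, with F#5 the higher.

9 semitones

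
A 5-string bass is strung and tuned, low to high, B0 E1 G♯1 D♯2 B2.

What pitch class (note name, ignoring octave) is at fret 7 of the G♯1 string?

D♯

The open G♯1 string plus 7 semitones: G#–A–A#–B–C–C#–D–D#.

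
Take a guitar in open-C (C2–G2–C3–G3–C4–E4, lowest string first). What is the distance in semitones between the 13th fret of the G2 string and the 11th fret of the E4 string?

19 semitones

G2 at fret 13 → G♯3 (MIDI 56); E4 at fret 11 → D♯5 (MIDI 75).
56 − 75 = -19, so the two pitches are 19 semitones apart, with D♯5 the higher.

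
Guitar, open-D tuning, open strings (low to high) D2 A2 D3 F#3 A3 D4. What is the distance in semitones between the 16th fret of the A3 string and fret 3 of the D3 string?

20 semitones

A3 at fret 16 → C#5 (MIDI 73); D3 at fret 3 → F3 (MIDI 53).
73 − 53 = 20, so the two pitches are 20 semitones apart, with C#5 the higher.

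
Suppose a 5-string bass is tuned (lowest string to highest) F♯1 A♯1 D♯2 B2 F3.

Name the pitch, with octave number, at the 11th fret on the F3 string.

Each fret is one semitone, so F3 + 11 = E4.

E4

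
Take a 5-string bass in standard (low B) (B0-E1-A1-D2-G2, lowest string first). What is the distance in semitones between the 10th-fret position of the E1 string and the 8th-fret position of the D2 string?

8 semitones

E1 at fret 10 → D2 (MIDI 38); D2 at fret 8 → A#2 (MIDI 46).
38 − 46 = -8, so the two pitches are 8 semitones apart, with A#2 the higher.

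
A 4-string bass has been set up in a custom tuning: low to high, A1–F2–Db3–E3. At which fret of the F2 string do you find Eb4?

Eb4 is 22 semitones above the open F2 (F–Gb–G–Ab–…–Db–D–Eb), so it sits at fret 22.

22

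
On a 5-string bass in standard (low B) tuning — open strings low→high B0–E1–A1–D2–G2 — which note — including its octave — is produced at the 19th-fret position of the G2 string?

D4

G2 is MIDI 43. Adding 19 gives 62, which is D4.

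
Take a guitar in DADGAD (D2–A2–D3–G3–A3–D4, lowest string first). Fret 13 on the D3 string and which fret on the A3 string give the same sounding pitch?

Fret 13 on D3 is MIDI 50 + 13 = 63 (D#4). On the A3 string (open MIDI 57), that pitch is 63 − 57 = fret 6.

6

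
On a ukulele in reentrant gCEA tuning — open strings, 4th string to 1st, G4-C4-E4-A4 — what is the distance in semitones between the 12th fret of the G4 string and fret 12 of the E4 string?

G4 at fret 12 → G5 (MIDI 79); E4 at fret 12 → E5 (MIDI 76).
79 − 76 = 3, so the two pitches are 3 semitones apart, with G5 the higher.

3 semitones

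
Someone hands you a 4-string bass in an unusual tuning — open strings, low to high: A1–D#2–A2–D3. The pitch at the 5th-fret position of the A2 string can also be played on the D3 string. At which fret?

0

A2 at fret 5 is A2 + 5 semitones = D3.
The open D3 string is 5 semitones above the open A2, so the same pitch on the D3 string lies at fret 5 − 5 = 0.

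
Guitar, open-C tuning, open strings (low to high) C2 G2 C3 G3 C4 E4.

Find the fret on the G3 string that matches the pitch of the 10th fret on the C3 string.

C3 at fret 10 is C3 + 10 semitones = A♯3.
The open G3 string is 7 semitones above the open C3, so the same pitch on the G3 string lies at fret 10 − 7 = 3.

3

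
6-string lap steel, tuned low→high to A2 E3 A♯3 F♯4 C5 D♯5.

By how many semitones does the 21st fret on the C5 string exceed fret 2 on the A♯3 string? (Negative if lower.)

33 semitones

C5 at fret 21 → A6 (MIDI 93); A♯3 at fret 2 → C4 (MIDI 60).
93 − 60 = 33, so the two pitches are 33 semitones apart.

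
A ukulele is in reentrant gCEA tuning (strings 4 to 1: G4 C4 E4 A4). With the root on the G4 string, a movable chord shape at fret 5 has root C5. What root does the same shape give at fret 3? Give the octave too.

Moving from fret 5 to fret 3 shifts the root by -2 semitones.
C5 down 2 semitones is A#4.

A#4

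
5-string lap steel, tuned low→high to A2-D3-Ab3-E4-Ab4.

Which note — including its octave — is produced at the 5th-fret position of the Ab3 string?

Ab3 is MIDI 56. Adding 5 gives 61, which is Db4.

Db4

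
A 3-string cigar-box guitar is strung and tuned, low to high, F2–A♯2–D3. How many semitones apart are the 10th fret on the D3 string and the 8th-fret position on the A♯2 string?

D3 at fret 10 → C4 (MIDI 60); A♯2 at fret 8 → F♯3 (MIDI 54).
60 − 54 = 6, so the two pitches are 6 semitones apart, with C4 the higher.

6 semitones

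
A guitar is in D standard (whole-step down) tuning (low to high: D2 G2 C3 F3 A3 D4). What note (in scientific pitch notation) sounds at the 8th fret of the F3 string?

The open F3 string plus 8 semitones: F–F#–G–G#–A–A#–B–C–C#.
The walk passes from B into C once, so the octave number goes from 3 to 4.

C#4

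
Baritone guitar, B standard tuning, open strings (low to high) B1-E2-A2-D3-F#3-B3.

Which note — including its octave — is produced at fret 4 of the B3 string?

Each fret is one semitone, so B3 + 4 = D#4.

D#4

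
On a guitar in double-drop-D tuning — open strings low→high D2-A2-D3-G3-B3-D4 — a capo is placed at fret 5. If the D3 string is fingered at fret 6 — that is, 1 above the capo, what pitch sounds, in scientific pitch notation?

G♯3

The capo raises the open D3 by 5 semitones to G3; fretting 1 more gives D3 + 5 + 1 = D3 + 6 semitones = G♯3.
(Also written A♭.)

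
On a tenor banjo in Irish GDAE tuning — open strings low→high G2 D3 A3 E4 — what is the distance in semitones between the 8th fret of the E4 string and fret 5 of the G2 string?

24 semitones

E4 at fret 8 → C5 (MIDI 72); G2 at fret 5 → C3 (MIDI 48).
72 − 48 = 24, so the two pitches are 24 semitones apart, with C5 the higher.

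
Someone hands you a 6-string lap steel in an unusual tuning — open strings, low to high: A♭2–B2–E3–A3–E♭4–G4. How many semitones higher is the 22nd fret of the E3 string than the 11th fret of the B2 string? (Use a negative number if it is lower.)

E3 at fret 22 → D5 (MIDI 74); B2 at fret 11 → B♭3 (MIDI 58).
74 − 58 = 16, so the two pitches are 16 semitones apart.

16 semitones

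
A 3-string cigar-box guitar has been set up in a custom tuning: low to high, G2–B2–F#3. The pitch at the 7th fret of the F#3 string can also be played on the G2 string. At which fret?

18

Fret 7 on F#3 is MIDI 54 + 7 = 61 (C#4). On the G2 string (open MIDI 43), that pitch is 61 − 43 = fret 18.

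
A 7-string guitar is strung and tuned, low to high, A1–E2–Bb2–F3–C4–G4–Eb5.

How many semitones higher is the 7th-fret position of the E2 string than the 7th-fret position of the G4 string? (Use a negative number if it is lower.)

E2 at fret 7 → B2 (MIDI 47); G4 at fret 7 → D5 (MIDI 74).
47 − 74 = -27, so the two pitches are 27 semitones apart.

-27 semitones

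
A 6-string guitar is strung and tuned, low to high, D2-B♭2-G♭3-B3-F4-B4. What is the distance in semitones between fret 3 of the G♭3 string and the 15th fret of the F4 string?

23 semitones

G♭3 at fret 3 → A3 (MIDI 57); F4 at fret 15 → A♭5 (MIDI 80).
57 − 80 = -23, so the two pitches are 23 semitones apart, with A♭5 the higher.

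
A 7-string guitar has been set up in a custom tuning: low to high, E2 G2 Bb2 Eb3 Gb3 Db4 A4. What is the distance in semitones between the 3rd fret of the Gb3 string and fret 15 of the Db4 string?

Gb3 at fret 3 → A3 (MIDI 57); Db4 at fret 15 → E5 (MIDI 76).
57 − 76 = -19, so the two pitches are 19 semitones apart, with E5 the higher.

19 semitones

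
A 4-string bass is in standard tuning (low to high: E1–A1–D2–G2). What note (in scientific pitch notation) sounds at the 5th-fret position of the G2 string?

C3

The open G2 string plus 5 semitones: G–G#–A–A#–B–C.
The walk passes from B into C once, so the octave number goes from 2 to 3.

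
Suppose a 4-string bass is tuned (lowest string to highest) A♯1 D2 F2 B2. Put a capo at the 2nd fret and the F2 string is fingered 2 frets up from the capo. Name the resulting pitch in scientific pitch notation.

The capo raises the open F2 by 2 semitones to G2; fretting 2 more gives F2 + 2 + 2 = F2 + 4 semitones = A2.

A2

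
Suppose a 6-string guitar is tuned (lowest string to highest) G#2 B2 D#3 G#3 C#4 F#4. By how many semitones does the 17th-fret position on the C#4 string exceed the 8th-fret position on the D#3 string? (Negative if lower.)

19 semitones

C#4 at fret 17 → F#5 (MIDI 78); D#3 at fret 8 → B3 (MIDI 59).
78 − 59 = 19, so the two pitches are 19 semitones apart.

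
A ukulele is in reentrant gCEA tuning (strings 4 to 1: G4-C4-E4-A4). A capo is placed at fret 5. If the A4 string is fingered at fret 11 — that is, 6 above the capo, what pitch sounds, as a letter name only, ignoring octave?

G#

The capo raises the open A4 by 5 semitones to D5; fretting 6 more gives A4 + 5 + 6 = A4 + 11 semitones, landing on G#.
(Also written Ab.)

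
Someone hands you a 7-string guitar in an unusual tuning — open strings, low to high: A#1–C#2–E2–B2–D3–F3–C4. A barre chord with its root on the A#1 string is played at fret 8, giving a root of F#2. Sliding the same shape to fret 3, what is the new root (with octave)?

C#2

Moving from fret 8 to fret 3 shifts the root by -5 semitones.
F#2 down 5 semitones is C#2.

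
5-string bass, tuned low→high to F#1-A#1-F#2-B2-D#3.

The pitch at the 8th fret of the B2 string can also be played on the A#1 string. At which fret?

21

Fret 8 on B2 is MIDI 47 + 8 = 55 (G3). On the A#1 string (open MIDI 34), that pitch is 55 − 34 = fret 21.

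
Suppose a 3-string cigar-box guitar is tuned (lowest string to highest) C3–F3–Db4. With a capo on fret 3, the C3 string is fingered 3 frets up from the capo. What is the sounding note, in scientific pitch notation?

The capo raises the open C3 by 3 semitones to Eb3; fretting 3 more gives C3 + 3 + 3 = C3 + 6 semitones = Gb3.
(Also written F#.)

Gb3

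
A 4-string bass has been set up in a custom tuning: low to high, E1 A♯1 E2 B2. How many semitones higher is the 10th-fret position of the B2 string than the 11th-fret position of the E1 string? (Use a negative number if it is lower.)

B2 at fret 10 → A3 (MIDI 57); E1 at fret 11 → D♯2 (MIDI 39).
57 − 39 = 18, so the two pitches are 18 semitones apart.

18 semitones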